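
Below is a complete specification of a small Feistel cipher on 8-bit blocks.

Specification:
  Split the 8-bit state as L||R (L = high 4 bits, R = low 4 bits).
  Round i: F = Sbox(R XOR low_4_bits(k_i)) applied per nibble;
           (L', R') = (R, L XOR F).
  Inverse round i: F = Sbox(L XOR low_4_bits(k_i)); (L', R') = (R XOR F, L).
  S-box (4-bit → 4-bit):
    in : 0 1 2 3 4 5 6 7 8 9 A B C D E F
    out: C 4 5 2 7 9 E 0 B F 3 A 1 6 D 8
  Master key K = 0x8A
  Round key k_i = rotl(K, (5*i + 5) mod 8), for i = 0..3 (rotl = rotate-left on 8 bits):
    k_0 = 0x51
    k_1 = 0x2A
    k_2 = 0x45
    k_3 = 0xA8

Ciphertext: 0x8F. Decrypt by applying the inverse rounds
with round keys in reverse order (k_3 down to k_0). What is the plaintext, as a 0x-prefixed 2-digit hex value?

s_0 = ciphertext = 0x8F
s_1 = InvRound(s_0, k_3) = 0x38
s_2 = InvRound(s_1, k_2) = 0x63
s_3 = InvRound(s_2, k_1) = 0x26
s_4 = InvRound(s_3, k_0) = 0x42

0x42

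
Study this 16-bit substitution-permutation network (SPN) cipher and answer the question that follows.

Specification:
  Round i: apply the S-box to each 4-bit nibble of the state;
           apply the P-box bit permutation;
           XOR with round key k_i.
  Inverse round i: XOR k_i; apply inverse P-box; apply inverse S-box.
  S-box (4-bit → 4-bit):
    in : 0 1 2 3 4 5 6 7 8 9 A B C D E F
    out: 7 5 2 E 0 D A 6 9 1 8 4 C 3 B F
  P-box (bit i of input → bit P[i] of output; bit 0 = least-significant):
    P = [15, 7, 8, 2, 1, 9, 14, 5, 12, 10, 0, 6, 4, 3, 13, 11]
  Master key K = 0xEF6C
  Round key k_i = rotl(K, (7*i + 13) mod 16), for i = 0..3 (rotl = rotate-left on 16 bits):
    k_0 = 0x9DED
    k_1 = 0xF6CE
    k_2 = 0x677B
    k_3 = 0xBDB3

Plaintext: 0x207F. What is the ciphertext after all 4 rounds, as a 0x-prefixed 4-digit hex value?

0xED6E

s_0 = plaintext = 0x207F
s_1 = Round(s_0, k_0) = 0x4A60
s_2 = Round(s_1, k_1) = 0x752E
s_3 = Round(s_2, k_2) = 0xD5B6
s_4 = Round(s_3, k_3) = 0xED6E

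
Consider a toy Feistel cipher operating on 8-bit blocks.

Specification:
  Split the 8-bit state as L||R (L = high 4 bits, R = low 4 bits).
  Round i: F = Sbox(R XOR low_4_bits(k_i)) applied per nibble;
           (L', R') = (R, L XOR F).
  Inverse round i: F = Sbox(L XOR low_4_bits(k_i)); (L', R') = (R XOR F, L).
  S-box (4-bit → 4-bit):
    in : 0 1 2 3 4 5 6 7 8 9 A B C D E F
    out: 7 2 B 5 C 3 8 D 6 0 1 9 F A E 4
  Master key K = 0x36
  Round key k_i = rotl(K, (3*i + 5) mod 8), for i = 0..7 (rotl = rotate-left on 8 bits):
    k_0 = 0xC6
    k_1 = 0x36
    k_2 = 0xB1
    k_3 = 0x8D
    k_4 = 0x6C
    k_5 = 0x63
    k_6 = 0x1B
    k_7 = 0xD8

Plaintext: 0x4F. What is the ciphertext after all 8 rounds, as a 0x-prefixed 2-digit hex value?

0xC5

s_0 = plaintext = 0x4F
s_1 = Round(s_0, k_0) = 0xF4
s_2 = Round(s_1, k_1) = 0x44
s_3 = Round(s_2, k_2) = 0x47
s_4 = Round(s_3, k_3) = 0x75
s_5 = Round(s_4, k_4) = 0x57
s_6 = Round(s_5, k_5) = 0x79
s_7 = Round(s_6, k_6) = 0x9C
s_8 = Round(s_7, k_7) = 0xC5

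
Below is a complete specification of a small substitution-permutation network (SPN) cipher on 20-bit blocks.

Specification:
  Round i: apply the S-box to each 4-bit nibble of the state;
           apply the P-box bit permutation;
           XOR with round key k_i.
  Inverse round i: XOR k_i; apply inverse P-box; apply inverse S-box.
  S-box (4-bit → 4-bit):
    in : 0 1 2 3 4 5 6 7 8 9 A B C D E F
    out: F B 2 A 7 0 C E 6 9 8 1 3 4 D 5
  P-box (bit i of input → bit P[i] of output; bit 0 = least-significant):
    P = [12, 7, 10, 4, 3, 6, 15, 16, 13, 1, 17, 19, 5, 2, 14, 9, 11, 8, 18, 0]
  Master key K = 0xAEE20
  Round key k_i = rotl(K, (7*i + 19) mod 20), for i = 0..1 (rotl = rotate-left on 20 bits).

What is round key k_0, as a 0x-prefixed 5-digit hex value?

0x57710

K = 0xAEE20
k_0 = rotl(K, (7*0+19) mod 20) = rotl(K, 19) = 0x57710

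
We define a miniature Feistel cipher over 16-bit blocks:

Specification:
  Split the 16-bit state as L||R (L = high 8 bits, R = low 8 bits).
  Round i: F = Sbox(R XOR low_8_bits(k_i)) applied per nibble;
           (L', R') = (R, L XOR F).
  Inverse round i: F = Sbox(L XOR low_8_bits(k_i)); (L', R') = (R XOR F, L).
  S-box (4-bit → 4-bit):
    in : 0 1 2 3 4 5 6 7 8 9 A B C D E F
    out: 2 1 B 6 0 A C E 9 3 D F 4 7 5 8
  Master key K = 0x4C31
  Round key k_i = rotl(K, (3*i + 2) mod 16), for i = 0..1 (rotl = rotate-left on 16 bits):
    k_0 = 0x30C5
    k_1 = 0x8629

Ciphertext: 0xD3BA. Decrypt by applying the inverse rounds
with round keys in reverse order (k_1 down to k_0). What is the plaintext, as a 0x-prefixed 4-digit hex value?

0x5837

s_0 = ciphertext = 0xD3BA
s_1 = InvRound(s_0, k_1) = 0x37D3
s_2 = InvRound(s_1, k_0) = 0x5837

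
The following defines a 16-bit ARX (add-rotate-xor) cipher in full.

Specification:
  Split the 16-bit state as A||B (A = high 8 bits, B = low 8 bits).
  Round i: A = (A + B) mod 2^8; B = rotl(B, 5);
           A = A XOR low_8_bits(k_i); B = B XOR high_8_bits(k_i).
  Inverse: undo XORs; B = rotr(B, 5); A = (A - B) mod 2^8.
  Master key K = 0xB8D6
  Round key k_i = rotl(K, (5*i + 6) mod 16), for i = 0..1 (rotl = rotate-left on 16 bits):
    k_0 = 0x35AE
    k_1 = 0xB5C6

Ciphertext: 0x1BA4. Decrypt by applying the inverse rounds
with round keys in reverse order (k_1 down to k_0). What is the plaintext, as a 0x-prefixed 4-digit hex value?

0x0EED

s_0 = ciphertext = 0x1BA4
s_1 = InvRound(s_0, k_1) = 0x5588
s_2 = InvRound(s_1, k_0) = 0x0EED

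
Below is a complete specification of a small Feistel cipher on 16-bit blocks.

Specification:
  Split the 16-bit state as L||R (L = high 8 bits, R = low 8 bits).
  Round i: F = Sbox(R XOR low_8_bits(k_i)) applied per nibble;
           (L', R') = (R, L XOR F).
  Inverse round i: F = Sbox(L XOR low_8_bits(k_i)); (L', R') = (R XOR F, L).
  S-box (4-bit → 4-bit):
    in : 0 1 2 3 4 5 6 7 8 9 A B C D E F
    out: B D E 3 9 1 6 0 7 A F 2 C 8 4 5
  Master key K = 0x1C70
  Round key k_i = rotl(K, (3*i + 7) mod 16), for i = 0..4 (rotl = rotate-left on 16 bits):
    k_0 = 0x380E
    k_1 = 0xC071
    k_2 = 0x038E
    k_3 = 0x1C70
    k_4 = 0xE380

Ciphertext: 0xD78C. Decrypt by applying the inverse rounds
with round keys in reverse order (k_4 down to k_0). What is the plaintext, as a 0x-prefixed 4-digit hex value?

0xB7A7

s_0 = ciphertext = 0xD78C
s_1 = InvRound(s_0, k_4) = 0x9CD7
s_2 = InvRound(s_1, k_3) = 0x9B9C
s_3 = InvRound(s_2, k_2) = 0x4D9B
s_4 = InvRound(s_3, k_1) = 0xA74D
s_5 = InvRound(s_4, k_0) = 0xB7A7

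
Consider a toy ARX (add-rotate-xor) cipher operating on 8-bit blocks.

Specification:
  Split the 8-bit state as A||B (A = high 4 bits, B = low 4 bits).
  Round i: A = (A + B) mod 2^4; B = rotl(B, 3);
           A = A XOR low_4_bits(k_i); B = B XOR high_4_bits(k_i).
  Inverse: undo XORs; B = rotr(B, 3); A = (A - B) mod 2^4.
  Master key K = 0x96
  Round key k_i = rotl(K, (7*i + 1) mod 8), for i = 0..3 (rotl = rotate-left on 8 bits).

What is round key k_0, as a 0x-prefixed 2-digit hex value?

0x2D

K = 0x96
k_0 = rotl(K, (7*0+1) mod 8) = rotl(K, 1) = 0x2D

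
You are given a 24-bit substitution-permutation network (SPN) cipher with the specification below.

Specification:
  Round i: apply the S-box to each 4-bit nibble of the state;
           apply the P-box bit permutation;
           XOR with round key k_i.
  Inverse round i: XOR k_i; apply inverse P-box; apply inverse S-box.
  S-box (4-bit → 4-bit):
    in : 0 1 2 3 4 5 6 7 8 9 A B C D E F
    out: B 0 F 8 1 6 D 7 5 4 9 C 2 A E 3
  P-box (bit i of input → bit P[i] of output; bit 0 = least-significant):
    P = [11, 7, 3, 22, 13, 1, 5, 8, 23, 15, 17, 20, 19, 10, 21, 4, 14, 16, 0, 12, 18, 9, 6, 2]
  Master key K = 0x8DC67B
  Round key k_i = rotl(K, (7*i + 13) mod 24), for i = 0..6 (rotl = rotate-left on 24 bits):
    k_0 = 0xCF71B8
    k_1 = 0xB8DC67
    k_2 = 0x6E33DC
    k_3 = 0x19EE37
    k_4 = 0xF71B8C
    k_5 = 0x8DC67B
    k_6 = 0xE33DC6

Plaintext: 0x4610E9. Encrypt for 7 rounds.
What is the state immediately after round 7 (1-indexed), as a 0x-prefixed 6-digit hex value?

s_0 = plaintext = 0x4610E9
s_1 = Round(s_0, k_0) = 0x5BA093
s_2 = Round(s_1, k_1) = 0x604E16
s_3 = Round(s_2, k_2) = 0x31EB90
s_4 = Round(s_3, k_3) = 0x6BE283
s_5 = Round(s_4, k_4) = 0x01AFF9
s_6 = Round(s_5, k_5) = 0x016465
s_7 = Round(s_6, k_6) = 0x4F1E7A

0x4F1E7A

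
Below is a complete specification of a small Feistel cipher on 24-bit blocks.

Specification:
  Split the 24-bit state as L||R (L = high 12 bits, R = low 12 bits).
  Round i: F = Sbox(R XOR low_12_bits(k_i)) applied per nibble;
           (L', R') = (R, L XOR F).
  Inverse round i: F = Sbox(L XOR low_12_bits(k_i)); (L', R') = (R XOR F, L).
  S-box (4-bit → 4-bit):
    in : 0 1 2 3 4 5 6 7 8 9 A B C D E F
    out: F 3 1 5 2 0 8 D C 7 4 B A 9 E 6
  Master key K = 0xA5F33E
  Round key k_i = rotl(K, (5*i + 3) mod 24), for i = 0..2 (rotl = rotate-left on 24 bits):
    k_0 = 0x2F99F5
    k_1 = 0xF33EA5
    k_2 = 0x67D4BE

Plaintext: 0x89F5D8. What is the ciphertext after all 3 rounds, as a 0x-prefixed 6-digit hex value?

0xFCD953

s_0 = plaintext = 0x89F5D8
s_1 = Round(s_0, k_0) = 0x5D8286
s_2 = Round(s_1, k_1) = 0x286FCD
s_3 = Round(s_2, k_2) = 0xFCD953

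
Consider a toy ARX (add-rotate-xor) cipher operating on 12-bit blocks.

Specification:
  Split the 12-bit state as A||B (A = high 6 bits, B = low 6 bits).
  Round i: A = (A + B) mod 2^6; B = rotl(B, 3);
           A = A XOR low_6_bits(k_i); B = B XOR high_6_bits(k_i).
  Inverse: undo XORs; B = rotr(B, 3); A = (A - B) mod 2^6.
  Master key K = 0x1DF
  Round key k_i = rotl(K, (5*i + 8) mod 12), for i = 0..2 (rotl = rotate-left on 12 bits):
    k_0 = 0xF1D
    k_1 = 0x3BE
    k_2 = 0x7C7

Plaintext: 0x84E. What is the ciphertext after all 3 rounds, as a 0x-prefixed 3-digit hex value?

s_0 = plaintext = 0x84E
s_1 = Round(s_0, k_0) = 0xC8D
s_2 = Round(s_1, k_1) = 0x067
s_3 = Round(s_2, k_2) = 0xBE3

0xBE3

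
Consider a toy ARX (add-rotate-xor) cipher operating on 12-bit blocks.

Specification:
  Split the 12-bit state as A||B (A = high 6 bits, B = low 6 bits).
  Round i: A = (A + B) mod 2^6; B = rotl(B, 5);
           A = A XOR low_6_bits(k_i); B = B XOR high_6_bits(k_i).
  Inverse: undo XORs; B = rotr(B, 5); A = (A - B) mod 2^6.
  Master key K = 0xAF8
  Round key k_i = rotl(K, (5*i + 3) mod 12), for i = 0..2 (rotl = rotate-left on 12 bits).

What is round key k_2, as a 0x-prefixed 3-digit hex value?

0x5F1

K = 0xAF8
k_0 = rotl(K, (5*0+3) mod 12) = rotl(K, 3) = 0x7C5
k_1 = rotl(K, (5*1+3) mod 12) = rotl(K, 8) = 0x8AF
k_2 = rotl(K, (5*2+3) mod 12) = rotl(K, 1) = 0x5F1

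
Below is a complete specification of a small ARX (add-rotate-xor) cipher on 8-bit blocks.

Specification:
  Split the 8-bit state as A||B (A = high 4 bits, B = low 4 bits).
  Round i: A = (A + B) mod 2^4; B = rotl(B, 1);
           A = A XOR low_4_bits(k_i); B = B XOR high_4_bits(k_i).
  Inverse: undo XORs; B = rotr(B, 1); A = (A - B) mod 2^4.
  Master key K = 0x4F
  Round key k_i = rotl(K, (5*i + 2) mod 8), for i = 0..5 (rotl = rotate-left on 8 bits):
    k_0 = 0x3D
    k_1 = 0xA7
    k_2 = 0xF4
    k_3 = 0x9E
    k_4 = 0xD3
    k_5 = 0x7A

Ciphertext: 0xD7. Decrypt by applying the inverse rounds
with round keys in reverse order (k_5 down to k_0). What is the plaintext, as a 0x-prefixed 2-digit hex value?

0x6B

s_0 = ciphertext = 0xD7
s_1 = InvRound(s_0, k_5) = 0x70
s_2 = InvRound(s_1, k_4) = 0x6E
s_3 = InvRound(s_2, k_3) = 0xDB
s_4 = InvRound(s_3, k_2) = 0x72
s_5 = InvRound(s_4, k_1) = 0xC4
s_6 = InvRound(s_5, k_0) = 0x6B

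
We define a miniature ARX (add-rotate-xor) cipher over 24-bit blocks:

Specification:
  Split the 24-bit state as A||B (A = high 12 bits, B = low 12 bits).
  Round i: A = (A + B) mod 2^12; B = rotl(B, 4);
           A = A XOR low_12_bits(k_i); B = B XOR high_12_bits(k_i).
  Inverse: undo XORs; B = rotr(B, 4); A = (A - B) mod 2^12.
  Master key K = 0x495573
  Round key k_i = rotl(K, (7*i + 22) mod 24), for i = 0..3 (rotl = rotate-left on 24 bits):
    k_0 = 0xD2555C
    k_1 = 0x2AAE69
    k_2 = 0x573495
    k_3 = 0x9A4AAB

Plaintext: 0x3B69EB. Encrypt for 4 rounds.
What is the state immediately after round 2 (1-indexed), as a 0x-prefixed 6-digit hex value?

s_0 = plaintext = 0x3B69EB
s_1 = Round(s_0, k_0) = 0x8FD39C
s_2 = Round(s_1, k_1) = 0x2F0B69
s_3 = Round(s_2, k_2) = 0xACC3E8
s_4 = Round(s_3, k_3) = 0x41F727

0x2F0B69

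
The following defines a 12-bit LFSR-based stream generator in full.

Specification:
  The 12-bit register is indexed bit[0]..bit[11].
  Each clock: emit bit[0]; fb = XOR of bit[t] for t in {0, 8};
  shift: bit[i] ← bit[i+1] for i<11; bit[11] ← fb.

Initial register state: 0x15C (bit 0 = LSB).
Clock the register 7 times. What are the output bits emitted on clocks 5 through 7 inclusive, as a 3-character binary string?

reg_0 = 0x15C
clock 1: out=0, reg = 0x8AE
clock 2: out=0, reg = 0x457
clock 3: out=1, reg = 0xA2B
clock 4: out=1, reg = 0xD15
clock 5: out=1, reg = 0x68A
clock 6: out=0, reg = 0x345
clock 7: out=1, reg = 0x1A2

101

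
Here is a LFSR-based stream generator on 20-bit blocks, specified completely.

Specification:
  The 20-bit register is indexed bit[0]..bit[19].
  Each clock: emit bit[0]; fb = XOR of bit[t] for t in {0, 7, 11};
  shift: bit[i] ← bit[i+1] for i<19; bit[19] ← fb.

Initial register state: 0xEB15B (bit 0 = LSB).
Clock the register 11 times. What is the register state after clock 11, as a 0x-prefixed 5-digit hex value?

0x7DFD6

reg_0 = 0xEB15B
clock 1: out=1, reg = 0xF58AD
clock 2: out=1, reg = 0xFAC56
clock 3: out=0, reg = 0xFD62B
clock 4: out=1, reg = 0xFEB15
clock 5: out=1, reg = 0x7F58A
clock 6: out=0, reg = 0xBFAC5
clock 7: out=1, reg = 0xDFD62
clock 8: out=0, reg = 0xEFEB1
clock 9: out=1, reg = 0xF7F58
clock 10: out=0, reg = 0xFBFAC
clock 11: out=0, reg = 0x7DFD6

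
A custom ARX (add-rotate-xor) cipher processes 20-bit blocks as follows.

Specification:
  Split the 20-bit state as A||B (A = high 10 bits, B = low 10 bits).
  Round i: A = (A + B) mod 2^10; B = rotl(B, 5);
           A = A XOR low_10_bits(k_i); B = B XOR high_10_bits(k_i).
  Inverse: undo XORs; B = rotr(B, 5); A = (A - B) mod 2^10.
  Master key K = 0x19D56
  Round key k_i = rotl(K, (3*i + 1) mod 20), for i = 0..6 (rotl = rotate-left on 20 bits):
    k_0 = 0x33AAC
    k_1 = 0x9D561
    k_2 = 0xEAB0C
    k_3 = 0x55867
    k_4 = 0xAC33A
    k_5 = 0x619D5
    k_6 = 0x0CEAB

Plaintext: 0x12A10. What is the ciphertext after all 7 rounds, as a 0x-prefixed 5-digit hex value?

0x38B42

s_0 = plaintext = 0x12A10
s_1 = Round(s_0, k_0) = 0x3DADE
s_2 = Round(s_1, k_1) = 0xAD5A3
s_3 = Round(s_2, k_2) = 0xD53C7
s_4 = Round(s_3, k_3) = 0xDF1A8
s_5 = Round(s_4, k_4) = 0x87BBD
s_6 = Round(s_5, k_5) = 0x03A3B
s_7 = Round(s_6, k_6) = 0x38B42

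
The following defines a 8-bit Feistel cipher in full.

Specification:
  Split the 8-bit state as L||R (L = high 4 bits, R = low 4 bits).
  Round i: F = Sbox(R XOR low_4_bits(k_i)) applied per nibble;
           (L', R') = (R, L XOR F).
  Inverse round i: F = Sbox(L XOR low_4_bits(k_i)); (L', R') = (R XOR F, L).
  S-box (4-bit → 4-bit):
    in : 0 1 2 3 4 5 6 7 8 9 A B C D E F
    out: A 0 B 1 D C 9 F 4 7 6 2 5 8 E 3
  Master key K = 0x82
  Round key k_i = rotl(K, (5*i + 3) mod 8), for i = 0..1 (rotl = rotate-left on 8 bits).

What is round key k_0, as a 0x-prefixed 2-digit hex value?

0x14

K = 0x82
k_0 = rotl(K, (5*0+3) mod 8) = rotl(K, 3) = 0x14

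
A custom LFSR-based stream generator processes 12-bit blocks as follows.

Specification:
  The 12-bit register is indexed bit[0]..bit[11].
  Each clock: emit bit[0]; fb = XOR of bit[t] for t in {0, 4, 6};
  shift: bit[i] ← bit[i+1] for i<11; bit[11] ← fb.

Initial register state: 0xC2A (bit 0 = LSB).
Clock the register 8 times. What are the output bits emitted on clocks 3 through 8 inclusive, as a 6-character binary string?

reg_0 = 0xC2A
clock 1: out=0, reg = 0x615
clock 2: out=1, reg = 0x30A
clock 3: out=0, reg = 0x185
clock 4: out=1, reg = 0x8C2
clock 5: out=0, reg = 0xC61
clock 6: out=1, reg = 0x630
clock 7: out=0, reg = 0xB18
clock 8: out=0, reg = 0xD8C

010100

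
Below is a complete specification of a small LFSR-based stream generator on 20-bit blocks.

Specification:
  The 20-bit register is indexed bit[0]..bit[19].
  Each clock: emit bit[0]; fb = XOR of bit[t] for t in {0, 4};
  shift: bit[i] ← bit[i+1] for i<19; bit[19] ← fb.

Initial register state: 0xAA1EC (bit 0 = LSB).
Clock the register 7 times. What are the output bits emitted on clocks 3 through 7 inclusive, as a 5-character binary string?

11011

reg_0 = 0xAA1EC
clock 1: out=0, reg = 0x550F6
clock 2: out=0, reg = 0xAA87B
clock 3: out=1, reg = 0x5543D
clock 4: out=1, reg = 0x2AA1E
clock 5: out=0, reg = 0x9550F
clock 6: out=1, reg = 0xCAA87
clock 7: out=1, reg = 0xE5543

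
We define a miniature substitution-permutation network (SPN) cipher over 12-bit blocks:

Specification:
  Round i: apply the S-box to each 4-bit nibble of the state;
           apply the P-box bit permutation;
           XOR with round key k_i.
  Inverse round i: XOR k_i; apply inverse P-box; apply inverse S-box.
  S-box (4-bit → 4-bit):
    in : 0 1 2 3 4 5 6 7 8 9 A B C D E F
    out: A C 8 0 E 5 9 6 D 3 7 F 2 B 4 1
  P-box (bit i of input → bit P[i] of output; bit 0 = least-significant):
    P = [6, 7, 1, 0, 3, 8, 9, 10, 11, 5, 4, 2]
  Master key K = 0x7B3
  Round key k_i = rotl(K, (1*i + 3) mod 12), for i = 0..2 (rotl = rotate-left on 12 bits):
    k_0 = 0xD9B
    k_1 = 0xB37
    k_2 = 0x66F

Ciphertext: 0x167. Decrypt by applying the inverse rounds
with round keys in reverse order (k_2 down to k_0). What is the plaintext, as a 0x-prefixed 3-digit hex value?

s_0 = ciphertext = 0x167
s_1 = InvRound(s_0, k_2) = 0x3B3
s_2 = InvRound(s_1, k_1) = 0x63C
s_3 = InvRound(s_2, k_0) = 0xD74

0xD74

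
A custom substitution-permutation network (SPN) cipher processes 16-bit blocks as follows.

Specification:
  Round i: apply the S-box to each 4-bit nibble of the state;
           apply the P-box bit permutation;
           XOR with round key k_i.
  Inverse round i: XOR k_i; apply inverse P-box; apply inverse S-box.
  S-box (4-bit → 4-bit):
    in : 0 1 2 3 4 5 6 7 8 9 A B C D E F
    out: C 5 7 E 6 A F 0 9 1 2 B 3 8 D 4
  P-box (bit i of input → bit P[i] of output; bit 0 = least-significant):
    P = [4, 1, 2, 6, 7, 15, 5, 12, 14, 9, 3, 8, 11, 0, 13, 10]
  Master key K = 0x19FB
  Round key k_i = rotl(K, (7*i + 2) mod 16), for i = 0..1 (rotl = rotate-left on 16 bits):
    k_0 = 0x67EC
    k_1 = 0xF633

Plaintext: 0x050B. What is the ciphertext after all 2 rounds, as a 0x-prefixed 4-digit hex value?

0xF3EE

s_0 = plaintext = 0x050B
s_1 = Round(s_0, k_0) = 0x509E
s_2 = Round(s_1, k_1) = 0xF3EE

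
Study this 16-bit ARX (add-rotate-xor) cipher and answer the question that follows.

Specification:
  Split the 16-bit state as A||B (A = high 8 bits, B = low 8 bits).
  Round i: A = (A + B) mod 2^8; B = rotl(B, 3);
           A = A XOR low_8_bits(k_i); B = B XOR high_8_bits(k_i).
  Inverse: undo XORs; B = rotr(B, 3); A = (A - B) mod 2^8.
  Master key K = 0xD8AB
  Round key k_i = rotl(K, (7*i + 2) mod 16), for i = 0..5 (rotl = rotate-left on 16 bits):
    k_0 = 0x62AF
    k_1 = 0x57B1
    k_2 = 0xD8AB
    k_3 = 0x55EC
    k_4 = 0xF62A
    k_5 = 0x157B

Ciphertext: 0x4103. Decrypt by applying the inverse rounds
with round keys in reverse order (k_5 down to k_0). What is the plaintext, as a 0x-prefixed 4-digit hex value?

s_0 = ciphertext = 0x4103
s_1 = InvRound(s_0, k_5) = 0x78C2
s_2 = InvRound(s_1, k_4) = 0xCC86
s_3 = InvRound(s_2, k_3) = 0xA67A
s_4 = InvRound(s_3, k_2) = 0xB954
s_5 = InvRound(s_4, k_1) = 0xA860
s_6 = InvRound(s_5, k_0) = 0xC740

0xC740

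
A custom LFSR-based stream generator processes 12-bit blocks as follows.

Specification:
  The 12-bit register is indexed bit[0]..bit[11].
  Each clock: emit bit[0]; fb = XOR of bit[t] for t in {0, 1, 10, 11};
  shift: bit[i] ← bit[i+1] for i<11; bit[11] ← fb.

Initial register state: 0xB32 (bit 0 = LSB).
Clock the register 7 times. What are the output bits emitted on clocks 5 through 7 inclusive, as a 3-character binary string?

110

reg_0 = 0xB32
clock 1: out=0, reg = 0x599
clock 2: out=1, reg = 0x2CC
clock 3: out=0, reg = 0x166
clock 4: out=0, reg = 0x8B3
clock 5: out=1, reg = 0xC59
clock 6: out=1, reg = 0xE2C
clock 7: out=0, reg = 0x716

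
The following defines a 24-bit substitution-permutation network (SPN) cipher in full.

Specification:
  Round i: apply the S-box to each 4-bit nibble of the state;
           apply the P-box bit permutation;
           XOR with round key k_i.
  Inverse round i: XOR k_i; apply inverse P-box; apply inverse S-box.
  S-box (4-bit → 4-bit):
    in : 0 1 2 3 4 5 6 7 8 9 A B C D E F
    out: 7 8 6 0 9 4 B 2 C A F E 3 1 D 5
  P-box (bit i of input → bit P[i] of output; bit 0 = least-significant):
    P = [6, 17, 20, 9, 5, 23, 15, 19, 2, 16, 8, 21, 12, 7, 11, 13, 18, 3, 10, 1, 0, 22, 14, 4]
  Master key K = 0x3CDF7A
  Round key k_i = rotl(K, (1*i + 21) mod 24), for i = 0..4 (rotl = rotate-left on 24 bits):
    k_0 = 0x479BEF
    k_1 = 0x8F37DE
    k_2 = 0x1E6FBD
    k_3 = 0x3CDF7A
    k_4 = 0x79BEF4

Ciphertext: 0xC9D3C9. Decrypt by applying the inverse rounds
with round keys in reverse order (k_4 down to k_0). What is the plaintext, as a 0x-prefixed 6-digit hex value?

0xD223A6

s_0 = ciphertext = 0xC9D3C9
s_1 = InvRound(s_0, k_4) = 0xE28EC5
s_2 = InvRound(s_1, k_3) = 0xA6CF62
s_3 = InvRound(s_2, k_2) = 0x4994BF
s_4 = InvRound(s_3, k_1) = 0xCD1506
s_5 = InvRound(s_4, k_0) = 0xD223A6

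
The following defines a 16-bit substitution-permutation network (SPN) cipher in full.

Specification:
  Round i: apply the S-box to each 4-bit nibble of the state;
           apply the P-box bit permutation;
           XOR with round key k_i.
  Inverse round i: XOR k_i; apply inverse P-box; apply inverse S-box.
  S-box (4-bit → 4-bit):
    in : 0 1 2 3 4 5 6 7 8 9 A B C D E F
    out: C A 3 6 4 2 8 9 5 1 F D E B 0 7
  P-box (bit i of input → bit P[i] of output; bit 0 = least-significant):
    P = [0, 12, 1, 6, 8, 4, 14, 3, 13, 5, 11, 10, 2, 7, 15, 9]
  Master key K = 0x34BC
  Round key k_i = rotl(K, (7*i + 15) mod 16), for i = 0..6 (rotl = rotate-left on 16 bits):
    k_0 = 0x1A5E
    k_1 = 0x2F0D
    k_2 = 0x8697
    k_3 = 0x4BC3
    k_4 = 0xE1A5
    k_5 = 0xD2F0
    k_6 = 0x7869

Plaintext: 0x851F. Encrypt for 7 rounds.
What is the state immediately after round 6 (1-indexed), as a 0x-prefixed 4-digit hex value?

s_0 = plaintext = 0x851F
s_1 = Round(s_0, k_0) = 0x8A61
s_2 = Round(s_1, k_1) = 0x9361
s_3 = Round(s_2, k_2) = 0x9EFB
s_4 = Round(s_3, k_3) = 0x0A94
s_5 = Round(s_4, k_4) = 0x4E87
s_6 = Round(s_5, k_5) = 0x13B1
s_7 = Round(s_6, k_6) = 0x2381

0x13B1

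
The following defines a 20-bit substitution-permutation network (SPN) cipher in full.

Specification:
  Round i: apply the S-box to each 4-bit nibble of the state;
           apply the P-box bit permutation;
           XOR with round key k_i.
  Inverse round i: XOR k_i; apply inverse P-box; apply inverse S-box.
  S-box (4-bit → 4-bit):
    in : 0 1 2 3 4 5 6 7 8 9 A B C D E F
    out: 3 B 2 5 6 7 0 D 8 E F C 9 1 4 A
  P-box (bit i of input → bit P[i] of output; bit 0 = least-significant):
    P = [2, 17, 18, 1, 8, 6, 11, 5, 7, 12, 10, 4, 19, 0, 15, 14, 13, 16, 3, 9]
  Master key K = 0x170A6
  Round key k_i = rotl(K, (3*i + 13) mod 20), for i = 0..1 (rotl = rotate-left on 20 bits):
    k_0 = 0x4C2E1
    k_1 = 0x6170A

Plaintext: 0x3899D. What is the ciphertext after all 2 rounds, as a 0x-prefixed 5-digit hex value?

s_0 = plaintext = 0x3899D
s_1 = Round(s_0, k_0) = 0x4BE9D
s_2 = Round(s_1, k_1) = 0x7DB66

0x7DB66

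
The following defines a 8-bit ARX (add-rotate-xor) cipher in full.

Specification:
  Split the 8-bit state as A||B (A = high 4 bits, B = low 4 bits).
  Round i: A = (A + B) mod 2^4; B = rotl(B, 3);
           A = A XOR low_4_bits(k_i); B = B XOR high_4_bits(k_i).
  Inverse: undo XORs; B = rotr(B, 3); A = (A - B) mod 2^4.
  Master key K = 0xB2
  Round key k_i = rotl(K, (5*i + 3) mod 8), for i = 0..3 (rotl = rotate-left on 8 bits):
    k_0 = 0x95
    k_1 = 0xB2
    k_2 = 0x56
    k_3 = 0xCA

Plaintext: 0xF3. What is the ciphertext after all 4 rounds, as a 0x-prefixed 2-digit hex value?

s_0 = plaintext = 0xF3
s_1 = Round(s_0, k_0) = 0x70
s_2 = Round(s_1, k_1) = 0x5B
s_3 = Round(s_2, k_2) = 0x68
s_4 = Round(s_3, k_3) = 0x48

0x48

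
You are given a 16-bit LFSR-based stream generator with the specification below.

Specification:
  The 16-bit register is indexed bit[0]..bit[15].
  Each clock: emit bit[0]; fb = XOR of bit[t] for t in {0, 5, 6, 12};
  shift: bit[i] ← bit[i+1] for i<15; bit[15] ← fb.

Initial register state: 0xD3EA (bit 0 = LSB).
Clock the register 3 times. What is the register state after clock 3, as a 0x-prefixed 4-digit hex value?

0xFA7D

reg_0 = 0xD3EA
clock 1: out=0, reg = 0xE9F5
clock 2: out=1, reg = 0xF4FA
clock 3: out=0, reg = 0xFA7D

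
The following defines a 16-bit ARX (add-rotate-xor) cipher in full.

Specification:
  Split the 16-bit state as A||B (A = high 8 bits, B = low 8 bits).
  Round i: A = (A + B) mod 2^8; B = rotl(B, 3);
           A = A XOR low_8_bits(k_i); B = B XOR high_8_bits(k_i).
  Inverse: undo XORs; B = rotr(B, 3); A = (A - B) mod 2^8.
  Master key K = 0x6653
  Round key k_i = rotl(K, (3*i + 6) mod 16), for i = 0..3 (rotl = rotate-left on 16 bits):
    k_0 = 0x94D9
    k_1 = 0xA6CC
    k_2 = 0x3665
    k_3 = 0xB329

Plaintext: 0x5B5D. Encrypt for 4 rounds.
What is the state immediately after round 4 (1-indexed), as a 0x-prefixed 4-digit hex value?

s_0 = plaintext = 0x5B5D
s_1 = Round(s_0, k_0) = 0x617E
s_2 = Round(s_1, k_1) = 0x1355
s_3 = Round(s_2, k_2) = 0x0D9C
s_4 = Round(s_3, k_3) = 0x8057

0x8057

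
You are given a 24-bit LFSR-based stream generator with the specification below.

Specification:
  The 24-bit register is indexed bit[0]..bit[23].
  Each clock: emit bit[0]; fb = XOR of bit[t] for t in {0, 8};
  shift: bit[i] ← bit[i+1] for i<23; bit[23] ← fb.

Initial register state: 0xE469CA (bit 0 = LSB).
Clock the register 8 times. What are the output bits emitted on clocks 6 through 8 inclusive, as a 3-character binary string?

011

reg_0 = 0xE469CA
clock 1: out=0, reg = 0xF234E5
clock 2: out=1, reg = 0xF91A72
clock 3: out=0, reg = 0x7C8D39
clock 4: out=1, reg = 0x3E469C
clock 5: out=0, reg = 0x1F234E
clock 6: out=0, reg = 0x8F91A7
clock 7: out=1, reg = 0x47C8D3
clock 8: out=1, reg = 0xA3E469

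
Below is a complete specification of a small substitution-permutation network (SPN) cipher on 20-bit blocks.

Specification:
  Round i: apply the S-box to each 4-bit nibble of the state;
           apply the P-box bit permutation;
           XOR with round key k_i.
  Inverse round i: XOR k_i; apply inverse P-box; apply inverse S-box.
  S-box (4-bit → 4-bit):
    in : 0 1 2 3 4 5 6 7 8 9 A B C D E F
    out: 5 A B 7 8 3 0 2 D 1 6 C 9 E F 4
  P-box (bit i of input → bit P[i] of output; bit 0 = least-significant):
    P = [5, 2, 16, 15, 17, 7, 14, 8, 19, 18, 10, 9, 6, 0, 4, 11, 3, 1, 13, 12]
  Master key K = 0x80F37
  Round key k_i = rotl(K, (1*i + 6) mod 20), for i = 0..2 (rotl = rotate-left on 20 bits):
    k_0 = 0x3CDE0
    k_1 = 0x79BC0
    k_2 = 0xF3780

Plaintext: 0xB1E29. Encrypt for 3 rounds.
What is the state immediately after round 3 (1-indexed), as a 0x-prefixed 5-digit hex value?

0x74841

s_0 = plaintext = 0xB1E29
s_1 = Round(s_0, k_0) = 0xDF241
s_2 = Round(s_1, k_1) = 0xB28D6
s_3 = Round(s_2, k_2) = 0x74841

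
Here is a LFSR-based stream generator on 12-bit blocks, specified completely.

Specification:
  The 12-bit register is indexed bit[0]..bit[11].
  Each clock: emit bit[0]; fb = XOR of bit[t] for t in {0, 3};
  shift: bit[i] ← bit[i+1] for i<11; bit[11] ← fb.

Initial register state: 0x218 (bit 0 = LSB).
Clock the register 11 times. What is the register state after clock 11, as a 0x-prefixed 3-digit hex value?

reg_0 = 0x218
clock 1: out=0, reg = 0x90C
clock 2: out=0, reg = 0xC86
clock 3: out=0, reg = 0x643
clock 4: out=1, reg = 0xB21
clock 5: out=1, reg = 0xD90
clock 6: out=0, reg = 0x6C8
clock 7: out=0, reg = 0xB64
clock 8: out=0, reg = 0x5B2
clock 9: out=0, reg = 0x2D9
clock 10: out=1, reg = 0x16C
clock 11: out=0, reg = 0x8B6

0x8B6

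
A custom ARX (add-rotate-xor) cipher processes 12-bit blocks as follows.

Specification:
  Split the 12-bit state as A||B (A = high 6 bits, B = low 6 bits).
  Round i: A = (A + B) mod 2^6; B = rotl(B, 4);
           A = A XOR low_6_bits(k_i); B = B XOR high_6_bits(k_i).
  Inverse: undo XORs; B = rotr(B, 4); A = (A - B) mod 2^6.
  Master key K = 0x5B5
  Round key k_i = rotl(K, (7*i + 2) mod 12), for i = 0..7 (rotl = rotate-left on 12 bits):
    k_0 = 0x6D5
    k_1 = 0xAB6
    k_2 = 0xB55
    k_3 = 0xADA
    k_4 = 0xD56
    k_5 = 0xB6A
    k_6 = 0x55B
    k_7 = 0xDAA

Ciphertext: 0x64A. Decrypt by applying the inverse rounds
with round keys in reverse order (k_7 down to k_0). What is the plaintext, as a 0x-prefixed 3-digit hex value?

0xC2E

s_0 = ciphertext = 0x64A
s_1 = InvRound(s_0, k_7) = 0x033
s_2 = InvRound(s_1, k_6) = 0x05A
s_3 = InvRound(s_2, k_5) = 0x31F
s_4 = InvRound(s_3, k_4) = 0xC2A
s_5 = InvRound(s_4, k_3) = 0x984
s_6 = InvRound(s_5, k_2) = 0x366
s_7 = InvRound(s_6, k_1) = 0x2F0
s_8 = InvRound(s_7, k_0) = 0xC2E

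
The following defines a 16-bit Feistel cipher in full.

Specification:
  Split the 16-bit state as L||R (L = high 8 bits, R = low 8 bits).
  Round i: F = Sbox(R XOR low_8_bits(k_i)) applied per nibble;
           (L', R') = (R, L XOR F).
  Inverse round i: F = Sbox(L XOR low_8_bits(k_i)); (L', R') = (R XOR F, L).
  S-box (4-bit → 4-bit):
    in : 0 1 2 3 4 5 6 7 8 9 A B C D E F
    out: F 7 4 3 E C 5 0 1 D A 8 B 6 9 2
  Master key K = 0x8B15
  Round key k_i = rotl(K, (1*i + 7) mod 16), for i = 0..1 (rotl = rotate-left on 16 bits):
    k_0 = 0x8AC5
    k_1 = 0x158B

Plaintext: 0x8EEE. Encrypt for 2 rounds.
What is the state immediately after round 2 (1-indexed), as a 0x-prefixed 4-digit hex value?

0xC608

s_0 = plaintext = 0x8EEE
s_1 = Round(s_0, k_0) = 0xEEC6
s_2 = Round(s_1, k_1) = 0xC608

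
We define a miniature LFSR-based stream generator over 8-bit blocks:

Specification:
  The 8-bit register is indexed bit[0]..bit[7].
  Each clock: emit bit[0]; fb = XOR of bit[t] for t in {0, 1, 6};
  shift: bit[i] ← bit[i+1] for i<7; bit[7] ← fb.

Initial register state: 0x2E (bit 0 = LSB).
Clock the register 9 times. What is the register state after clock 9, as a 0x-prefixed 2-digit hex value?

reg_0 = 0x2E
clock 1: out=0, reg = 0x97
clock 2: out=1, reg = 0x4B
clock 3: out=1, reg = 0xA5
clock 4: out=1, reg = 0xD2
clock 5: out=0, reg = 0x69
clock 6: out=1, reg = 0x34
clock 7: out=0, reg = 0x1A
clock 8: out=0, reg = 0x8D
clock 9: out=1, reg = 0xC6

0xC6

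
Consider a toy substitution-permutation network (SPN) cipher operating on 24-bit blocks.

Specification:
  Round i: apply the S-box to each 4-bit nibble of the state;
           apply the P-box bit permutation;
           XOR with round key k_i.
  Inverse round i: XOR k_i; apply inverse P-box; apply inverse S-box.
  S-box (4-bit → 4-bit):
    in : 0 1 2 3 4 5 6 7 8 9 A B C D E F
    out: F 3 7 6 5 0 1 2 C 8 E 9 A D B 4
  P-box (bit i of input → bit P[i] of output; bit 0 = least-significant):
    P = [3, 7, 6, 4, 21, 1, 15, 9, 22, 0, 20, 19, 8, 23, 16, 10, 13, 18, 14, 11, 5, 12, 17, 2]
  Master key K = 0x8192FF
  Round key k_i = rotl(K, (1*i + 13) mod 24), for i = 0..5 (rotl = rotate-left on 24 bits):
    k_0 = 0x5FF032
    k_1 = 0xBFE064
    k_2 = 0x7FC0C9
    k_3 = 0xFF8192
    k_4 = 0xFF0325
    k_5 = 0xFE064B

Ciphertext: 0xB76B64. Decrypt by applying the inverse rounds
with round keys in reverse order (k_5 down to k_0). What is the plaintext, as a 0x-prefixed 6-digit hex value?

0x30FBFF

s_0 = ciphertext = 0xB76B64
s_1 = InvRound(s_0, k_5) = 0xBDDE76
s_2 = InvRound(s_1, k_4) = 0x38B138
s_3 = InvRound(s_2, k_3) = 0x213671
s_4 = InvRound(s_3, k_2) = 0x229D8E
s_5 = InvRound(s_4, k_1) = 0x100872
s_6 = InvRound(s_5, k_0) = 0x30FBFF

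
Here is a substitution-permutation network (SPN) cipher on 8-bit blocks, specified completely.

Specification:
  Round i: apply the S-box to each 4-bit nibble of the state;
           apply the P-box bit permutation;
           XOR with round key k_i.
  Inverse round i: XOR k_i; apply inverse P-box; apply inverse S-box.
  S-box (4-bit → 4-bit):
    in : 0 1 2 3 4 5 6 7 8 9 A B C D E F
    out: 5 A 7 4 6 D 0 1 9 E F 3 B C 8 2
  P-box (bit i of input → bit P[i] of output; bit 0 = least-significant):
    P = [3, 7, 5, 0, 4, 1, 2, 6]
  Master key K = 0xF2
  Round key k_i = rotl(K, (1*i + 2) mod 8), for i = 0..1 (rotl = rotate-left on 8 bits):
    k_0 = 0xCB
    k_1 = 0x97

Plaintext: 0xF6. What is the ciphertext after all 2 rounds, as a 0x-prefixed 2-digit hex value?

s_0 = plaintext = 0xF6
s_1 = Round(s_0, k_0) = 0xC9
s_2 = Round(s_1, k_1) = 0x64

0x64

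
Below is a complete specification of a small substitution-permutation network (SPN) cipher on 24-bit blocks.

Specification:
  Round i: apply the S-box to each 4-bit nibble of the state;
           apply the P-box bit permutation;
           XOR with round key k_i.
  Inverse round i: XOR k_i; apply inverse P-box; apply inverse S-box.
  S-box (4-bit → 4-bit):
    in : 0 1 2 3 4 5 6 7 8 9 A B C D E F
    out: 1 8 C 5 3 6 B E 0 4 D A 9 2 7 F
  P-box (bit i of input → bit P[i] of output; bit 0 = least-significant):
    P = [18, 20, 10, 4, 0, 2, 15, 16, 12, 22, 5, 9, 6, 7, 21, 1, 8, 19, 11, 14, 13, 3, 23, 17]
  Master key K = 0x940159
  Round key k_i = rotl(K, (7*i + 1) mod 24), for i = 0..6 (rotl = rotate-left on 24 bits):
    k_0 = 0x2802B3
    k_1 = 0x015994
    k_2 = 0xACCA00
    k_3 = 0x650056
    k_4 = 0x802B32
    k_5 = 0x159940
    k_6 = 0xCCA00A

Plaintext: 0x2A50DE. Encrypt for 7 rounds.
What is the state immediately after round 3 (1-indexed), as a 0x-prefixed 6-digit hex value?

s_0 = plaintext = 0x2A50DE
s_1 = Round(s_0, k_0) = 0x9E5F37
s_2 = Round(s_1, k_1) = 0xF9C625
s_3 = Round(s_2, k_2) = 0x7F744A
s_4 = Round(s_3, k_3) = 0x8B5DC9
s_5 = Round(s_4, k_4) = 0xE96FB3
s_6 = Round(s_5, k_5) = 0xD0A7AE
s_7 = Round(s_6, k_6) = 0xB92761

0x7F744A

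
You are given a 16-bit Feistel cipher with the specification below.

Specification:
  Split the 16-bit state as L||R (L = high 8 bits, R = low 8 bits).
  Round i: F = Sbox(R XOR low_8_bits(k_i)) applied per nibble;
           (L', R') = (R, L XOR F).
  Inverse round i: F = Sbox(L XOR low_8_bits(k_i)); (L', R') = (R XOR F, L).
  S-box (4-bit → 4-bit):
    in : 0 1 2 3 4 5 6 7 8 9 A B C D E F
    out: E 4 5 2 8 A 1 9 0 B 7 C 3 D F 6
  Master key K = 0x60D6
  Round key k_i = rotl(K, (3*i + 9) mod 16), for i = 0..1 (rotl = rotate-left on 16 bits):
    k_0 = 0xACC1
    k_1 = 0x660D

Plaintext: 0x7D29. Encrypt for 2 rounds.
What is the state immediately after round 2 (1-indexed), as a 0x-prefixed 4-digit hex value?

0x8D27

s_0 = plaintext = 0x7D29
s_1 = Round(s_0, k_0) = 0x298D
s_2 = Round(s_1, k_1) = 0x8D27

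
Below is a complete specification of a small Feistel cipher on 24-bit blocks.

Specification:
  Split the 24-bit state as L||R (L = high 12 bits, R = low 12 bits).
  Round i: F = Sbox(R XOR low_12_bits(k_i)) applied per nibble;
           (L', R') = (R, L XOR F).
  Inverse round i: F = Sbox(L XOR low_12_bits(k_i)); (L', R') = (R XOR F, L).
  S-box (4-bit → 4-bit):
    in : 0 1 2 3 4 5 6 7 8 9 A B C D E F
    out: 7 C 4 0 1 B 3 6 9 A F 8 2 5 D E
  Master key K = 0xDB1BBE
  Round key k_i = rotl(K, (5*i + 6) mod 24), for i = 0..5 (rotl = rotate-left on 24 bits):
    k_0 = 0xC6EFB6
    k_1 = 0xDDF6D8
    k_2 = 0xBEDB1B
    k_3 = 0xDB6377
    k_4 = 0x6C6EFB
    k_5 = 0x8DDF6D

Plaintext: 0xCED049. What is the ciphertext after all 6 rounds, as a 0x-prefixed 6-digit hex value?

s_0 = plaintext = 0xCED049
s_1 = Round(s_0, k_0) = 0x049203
s_2 = Round(s_1, k_1) = 0x203111
s_3 = Round(s_2, k_2) = 0x111D7C
s_4 = Round(s_3, k_3) = 0xD7CC69
s_5 = Round(s_4, k_4) = 0xC699D8
s_6 = Round(s_5, k_5) = 0x9D8FE2

0x9D8FE2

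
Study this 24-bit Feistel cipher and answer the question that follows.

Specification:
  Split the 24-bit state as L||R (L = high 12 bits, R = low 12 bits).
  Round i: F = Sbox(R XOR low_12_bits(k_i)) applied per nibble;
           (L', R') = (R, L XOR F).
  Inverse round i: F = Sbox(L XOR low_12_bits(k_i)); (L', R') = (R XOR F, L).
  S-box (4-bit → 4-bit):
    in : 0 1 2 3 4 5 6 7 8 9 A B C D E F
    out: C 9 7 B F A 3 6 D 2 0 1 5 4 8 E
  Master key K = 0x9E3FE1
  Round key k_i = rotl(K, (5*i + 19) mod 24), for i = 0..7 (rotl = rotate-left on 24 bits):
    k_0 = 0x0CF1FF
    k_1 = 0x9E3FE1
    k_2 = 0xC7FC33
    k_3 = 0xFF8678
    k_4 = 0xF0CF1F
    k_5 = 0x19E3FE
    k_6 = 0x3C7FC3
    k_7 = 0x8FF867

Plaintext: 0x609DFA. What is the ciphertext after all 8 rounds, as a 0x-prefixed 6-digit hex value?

0x0227BA

s_0 = plaintext = 0x609DFA
s_1 = Round(s_0, k_0) = 0xDFA3C3
s_2 = Round(s_1, k_1) = 0x3C388D
s_3 = Round(s_2, k_2) = 0x88DCDB
s_4 = Round(s_3, k_3) = 0xCDB886
s_5 = Round(s_4, k_4) = 0x886AF9
s_6 = Round(s_5, k_5) = 0xAF9A40
s_7 = Round(s_6, k_6) = 0xA40022
s_8 = Round(s_7, k_7) = 0x0227BA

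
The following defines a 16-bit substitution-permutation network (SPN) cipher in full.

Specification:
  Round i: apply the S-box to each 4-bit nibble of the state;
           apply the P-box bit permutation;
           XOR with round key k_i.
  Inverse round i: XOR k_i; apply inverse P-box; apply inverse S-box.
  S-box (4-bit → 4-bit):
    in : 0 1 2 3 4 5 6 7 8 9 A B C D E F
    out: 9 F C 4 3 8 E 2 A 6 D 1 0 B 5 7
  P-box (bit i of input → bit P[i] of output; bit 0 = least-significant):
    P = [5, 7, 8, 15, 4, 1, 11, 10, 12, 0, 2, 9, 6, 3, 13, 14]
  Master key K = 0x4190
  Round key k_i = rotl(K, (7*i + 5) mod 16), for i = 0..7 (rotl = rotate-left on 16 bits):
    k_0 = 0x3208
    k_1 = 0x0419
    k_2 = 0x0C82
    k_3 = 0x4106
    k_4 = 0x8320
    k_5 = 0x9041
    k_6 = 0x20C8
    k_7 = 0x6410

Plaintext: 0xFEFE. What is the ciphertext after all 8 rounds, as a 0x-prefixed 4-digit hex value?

0x57F5

s_0 = plaintext = 0xFEFE
s_1 = Round(s_0, k_0) = 0x0B76
s_2 = Round(s_1, k_1) = 0xD5DB
s_3 = Round(s_2, k_2) = 0x4AF8
s_4 = Round(s_3, k_3) = 0xDBD8
s_5 = Round(s_4, k_4) = 0x57FA
s_6 = Round(s_5, k_5) = 0x5972
s_7 = Round(s_6, k_6) = 0xE1CF
s_8 = Round(s_7, k_7) = 0x57F5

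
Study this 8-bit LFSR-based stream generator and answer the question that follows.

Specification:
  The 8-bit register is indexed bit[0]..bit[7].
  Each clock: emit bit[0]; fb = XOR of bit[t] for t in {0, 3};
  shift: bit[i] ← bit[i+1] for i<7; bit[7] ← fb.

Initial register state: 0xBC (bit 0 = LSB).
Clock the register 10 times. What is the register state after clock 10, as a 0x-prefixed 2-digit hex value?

0xB2

reg_0 = 0xBC
clock 1: out=0, reg = 0xDE
clock 2: out=0, reg = 0xEF
clock 3: out=1, reg = 0x77
clock 4: out=1, reg = 0xBB
clock 5: out=1, reg = 0x5D
clock 6: out=1, reg = 0x2E
clock 7: out=0, reg = 0x97
clock 8: out=1, reg = 0xCB
clock 9: out=1, reg = 0x65
clock 10: out=1, reg = 0xB2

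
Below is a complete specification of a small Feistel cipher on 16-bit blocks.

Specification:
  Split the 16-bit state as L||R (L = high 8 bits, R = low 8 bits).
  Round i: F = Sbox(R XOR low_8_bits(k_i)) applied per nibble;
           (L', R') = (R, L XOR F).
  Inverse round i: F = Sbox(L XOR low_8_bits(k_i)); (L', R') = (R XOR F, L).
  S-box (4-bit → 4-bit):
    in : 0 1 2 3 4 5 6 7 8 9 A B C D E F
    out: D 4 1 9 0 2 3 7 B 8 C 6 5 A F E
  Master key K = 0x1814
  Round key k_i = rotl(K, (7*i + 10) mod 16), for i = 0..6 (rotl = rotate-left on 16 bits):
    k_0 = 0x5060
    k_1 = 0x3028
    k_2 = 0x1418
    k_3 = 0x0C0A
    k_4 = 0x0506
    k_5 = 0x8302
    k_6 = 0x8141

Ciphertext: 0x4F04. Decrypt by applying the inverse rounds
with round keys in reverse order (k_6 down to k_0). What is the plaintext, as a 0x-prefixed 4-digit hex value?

s_0 = ciphertext = 0x4F04
s_1 = InvRound(s_0, k_6) = 0xDB4F
s_2 = InvRound(s_1, k_5) = 0xE7DB
s_3 = InvRound(s_2, k_4) = 0x2FE7
s_4 = InvRound(s_3, k_3) = 0xF52F
s_5 = InvRound(s_4, k_2) = 0xD5F5
s_6 = InvRound(s_5, k_1) = 0x1FD5
s_7 = InvRound(s_6, k_0) = 0xAB1F

0xAB1F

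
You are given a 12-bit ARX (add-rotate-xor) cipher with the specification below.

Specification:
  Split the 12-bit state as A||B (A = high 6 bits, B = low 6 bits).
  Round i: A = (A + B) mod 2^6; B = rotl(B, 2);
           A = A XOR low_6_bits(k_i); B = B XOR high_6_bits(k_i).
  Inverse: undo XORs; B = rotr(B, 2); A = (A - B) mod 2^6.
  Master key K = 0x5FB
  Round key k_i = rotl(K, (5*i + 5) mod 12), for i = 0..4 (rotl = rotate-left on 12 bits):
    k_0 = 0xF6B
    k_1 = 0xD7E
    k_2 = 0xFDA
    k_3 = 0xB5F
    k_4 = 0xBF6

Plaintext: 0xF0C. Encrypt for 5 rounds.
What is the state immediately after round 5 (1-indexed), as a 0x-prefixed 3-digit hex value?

0x9E7

s_0 = plaintext = 0xF0C
s_1 = Round(s_0, k_0) = 0x8CD
s_2 = Round(s_1, k_1) = 0x381
s_3 = Round(s_2, k_2) = 0x57B
s_4 = Round(s_3, k_3) = 0x3C2
s_5 = Round(s_4, k_4) = 0x9E7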